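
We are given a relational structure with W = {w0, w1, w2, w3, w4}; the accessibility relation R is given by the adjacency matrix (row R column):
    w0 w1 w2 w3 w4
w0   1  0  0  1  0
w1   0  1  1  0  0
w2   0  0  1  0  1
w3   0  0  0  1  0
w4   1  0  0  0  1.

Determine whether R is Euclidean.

Euclidean: no — w0 R w3 and w0 R w0, but not w3 R w0.

No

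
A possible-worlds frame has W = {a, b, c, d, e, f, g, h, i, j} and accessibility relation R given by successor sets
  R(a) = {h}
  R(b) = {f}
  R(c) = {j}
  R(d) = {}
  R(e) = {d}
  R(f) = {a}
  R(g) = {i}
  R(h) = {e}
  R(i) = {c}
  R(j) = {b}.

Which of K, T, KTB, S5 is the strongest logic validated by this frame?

K

Reflexive (axiom T): no — a is not related to itself.
Symmetric (axiom B): no — a R h but not h R a.
Euclidean (axiom 5): no — a R h and a R h, but not h R h.
So F validates K; T would additionally require R to be reflexive. The strongest is K.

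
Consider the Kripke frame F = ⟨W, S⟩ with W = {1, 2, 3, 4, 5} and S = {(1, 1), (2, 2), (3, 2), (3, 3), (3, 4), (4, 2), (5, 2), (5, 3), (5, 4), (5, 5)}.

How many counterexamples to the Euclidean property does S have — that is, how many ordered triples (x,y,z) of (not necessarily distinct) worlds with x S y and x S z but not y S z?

11

Enumerating: (3,2,3), (3,2,4), (3,4,3), (3,4,4), (5,2,3), (5,2,4), (5,2,5), (5,3,5), (5,4,3), (5,4,4), (5,4,5).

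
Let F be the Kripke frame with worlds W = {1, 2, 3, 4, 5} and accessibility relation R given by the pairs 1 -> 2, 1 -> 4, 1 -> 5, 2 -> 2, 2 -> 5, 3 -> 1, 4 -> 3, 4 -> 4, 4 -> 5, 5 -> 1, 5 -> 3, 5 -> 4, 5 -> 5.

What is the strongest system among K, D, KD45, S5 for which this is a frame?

Serial (axiom D): yes — every world has a successor (e.g. 1 R 2).
Euclidean (axiom 5): no — 1 R 2 and 1 R 4, but not 2 R 4.
Transitive (axiom 4): no — 1 R 4 and 4 R 3, but not 1 R 3.
Reflexive (axiom T): no — 1 is not related to itself.
So F validates K, D; KD45 would additionally require R to be Euclidean and transitive. The strongest is D.

D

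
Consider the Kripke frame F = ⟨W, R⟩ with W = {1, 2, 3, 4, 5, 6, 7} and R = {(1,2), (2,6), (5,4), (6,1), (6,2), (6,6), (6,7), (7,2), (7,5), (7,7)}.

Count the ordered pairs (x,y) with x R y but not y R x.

Enumerating: (1,2), (5,4), (6,1), (6,7), (7,2), (7,5).

6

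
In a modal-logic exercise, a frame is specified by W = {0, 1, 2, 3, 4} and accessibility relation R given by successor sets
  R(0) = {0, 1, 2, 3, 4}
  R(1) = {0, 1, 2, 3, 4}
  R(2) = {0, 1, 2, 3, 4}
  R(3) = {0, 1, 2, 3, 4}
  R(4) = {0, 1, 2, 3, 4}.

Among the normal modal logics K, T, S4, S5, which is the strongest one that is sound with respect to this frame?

Reflexive (axiom T): yes — every world is R-related to itself.
Transitive (axiom 4): yes — every two-step R-path is closed by a direct edge.
Euclidean (axiom 5): yes — any two successors of a common world are R-related.
So F validates K, T, S4, S5. The strongest is S5.

S5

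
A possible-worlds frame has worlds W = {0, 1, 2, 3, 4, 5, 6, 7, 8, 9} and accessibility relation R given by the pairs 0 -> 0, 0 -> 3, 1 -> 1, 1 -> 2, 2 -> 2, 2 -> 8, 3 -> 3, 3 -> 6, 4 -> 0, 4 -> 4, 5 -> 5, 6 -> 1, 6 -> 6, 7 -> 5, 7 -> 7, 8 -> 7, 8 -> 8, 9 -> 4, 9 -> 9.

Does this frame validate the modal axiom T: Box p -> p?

By correspondence theory, T is valid on a frame iff R is reflexive.
Reflexive: yes — every world is R-related to itself.

Yes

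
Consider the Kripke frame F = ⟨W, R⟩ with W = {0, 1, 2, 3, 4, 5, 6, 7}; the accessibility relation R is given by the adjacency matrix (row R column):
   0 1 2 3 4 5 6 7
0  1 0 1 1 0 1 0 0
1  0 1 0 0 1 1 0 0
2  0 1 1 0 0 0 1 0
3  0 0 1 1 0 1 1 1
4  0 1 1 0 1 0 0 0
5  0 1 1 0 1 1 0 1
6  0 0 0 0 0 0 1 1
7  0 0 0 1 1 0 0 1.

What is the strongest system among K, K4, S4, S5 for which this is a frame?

K

Transitive (axiom 4): no — 0 R 2 and 2 R 1, but not 0 R 1.
Reflexive (axiom T): yes — every world is R-related to itself.
Euclidean (axiom 5): no — 0 R 2 and 0 R 3, but not 2 R 3.
So F validates K; K4 would additionally require R to be transitive. The strongest is K.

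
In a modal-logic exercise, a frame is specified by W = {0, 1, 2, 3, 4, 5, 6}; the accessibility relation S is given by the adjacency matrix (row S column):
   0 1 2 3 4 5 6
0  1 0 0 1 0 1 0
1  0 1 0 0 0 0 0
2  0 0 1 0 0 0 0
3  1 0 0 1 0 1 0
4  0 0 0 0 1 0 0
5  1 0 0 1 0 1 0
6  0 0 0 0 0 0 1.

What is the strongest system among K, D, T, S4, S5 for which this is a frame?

Serial (axiom D): yes — every world has a successor (e.g. 0 S 0).
Reflexive (axiom T): yes — every world is S-related to itself.
Transitive (axiom 4): yes — every two-step S-path is closed by a direct edge.
Euclidean (axiom 5): yes — any two successors of a common world are S-related.
So F validates K, D, T, S4, S5. The strongest is S5.

S5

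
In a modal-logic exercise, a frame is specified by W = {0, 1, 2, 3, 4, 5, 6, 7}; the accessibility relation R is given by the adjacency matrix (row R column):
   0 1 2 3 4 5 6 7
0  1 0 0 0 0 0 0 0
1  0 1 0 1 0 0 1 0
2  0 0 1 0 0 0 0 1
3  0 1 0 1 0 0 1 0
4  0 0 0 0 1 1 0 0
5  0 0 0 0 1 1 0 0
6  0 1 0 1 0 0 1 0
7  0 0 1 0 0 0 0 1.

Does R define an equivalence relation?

Yes

Reflexive: yes — every world is R-related to itself.
Symmetric: yes — every pair in R has its reverse in R.
Transitive: yes — every two-step R-path is closed by a direct edge.
So R is an equivalence relation.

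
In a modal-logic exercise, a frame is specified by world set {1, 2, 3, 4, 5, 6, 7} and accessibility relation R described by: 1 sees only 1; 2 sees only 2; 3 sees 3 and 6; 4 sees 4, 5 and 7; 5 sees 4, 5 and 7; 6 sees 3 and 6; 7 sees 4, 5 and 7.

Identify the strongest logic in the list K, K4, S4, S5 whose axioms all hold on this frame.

Transitive (axiom 4): yes — every two-step R-path is closed by a direct edge.
Reflexive (axiom T): yes — every world is R-related to itself.
Euclidean (axiom 5): yes — any two successors of a common world are R-related.
So F validates K, K4, S4, S5. The strongest is S5.

S5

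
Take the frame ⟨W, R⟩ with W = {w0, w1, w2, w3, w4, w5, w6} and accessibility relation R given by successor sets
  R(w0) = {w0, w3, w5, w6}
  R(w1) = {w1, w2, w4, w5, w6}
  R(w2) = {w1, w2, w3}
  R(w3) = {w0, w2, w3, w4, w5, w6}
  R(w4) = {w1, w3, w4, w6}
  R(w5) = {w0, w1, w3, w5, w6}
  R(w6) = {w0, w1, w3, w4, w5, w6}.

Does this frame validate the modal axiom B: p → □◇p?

Axiom B corresponds to the accessibility relation being symmetric.
Symmetric: yes — every pair in R has its reverse in R.

Yes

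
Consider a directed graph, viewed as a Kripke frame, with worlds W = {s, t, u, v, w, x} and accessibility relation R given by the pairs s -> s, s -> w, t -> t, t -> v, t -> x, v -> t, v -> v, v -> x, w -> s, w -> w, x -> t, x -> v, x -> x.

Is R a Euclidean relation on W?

Yes

Euclidean: yes — any two successors of a common world are R-related.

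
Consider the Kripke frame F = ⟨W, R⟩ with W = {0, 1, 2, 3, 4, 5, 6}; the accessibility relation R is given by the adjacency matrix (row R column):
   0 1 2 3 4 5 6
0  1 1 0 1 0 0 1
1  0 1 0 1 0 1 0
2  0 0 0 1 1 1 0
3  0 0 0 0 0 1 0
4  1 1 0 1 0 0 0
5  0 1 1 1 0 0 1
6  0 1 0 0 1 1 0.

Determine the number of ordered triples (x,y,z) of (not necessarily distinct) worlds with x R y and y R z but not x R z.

30

Enumerating: (0,1,5), (0,3,5), (0,6,4), (0,6,5), (1,5,2), (1,5,6), (2,4,0), (2,4,1), (2,5,1), (2,5,2), (2,5,6), (3,5,1), … and 18 more.
Total: 30.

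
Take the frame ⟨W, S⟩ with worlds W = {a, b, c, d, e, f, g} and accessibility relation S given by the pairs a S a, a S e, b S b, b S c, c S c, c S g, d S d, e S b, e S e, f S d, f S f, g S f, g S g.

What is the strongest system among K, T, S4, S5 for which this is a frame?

Reflexive (axiom T): yes — every world is S-related to itself.
Transitive (axiom 4): no — a S e and e S b, but not a S b.
Euclidean (axiom 5): no — a S e and a S a, but not e S a.
So F validates K, T; S4 would additionally require S to be transitive. The strongest is T.

T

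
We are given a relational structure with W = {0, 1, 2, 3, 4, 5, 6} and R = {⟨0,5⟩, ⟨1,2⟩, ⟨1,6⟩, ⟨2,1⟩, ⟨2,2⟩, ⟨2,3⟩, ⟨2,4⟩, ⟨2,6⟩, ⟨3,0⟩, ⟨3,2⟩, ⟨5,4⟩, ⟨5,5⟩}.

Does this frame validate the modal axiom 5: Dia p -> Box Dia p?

No

Axiom 5 corresponds to the accessibility relation being Euclidean.
Euclidean: no — 1 R 6 and 1 R 2, but not 6 R 2.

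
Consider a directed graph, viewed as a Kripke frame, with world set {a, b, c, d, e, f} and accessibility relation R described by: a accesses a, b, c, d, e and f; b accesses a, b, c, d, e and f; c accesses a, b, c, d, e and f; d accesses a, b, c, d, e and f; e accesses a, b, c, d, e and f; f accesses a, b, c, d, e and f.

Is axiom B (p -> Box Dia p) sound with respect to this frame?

The schema B characterises exactly the symmetric frames.
Symmetric: yes — every pair in R has its reverse in R.

Yes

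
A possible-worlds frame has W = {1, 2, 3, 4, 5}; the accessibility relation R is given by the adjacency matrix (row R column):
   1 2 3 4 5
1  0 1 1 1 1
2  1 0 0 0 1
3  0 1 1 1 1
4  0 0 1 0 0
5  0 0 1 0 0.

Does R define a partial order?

No

Reflexive: no — 1 is not related to itself.
Transitive: no — 2 R 1 and 1 R 3, but not 2 R 3.
Antisymmetric: no — 1 R 2 and 2 R 1 with 1 ≠ 2.
So R is not a partial order.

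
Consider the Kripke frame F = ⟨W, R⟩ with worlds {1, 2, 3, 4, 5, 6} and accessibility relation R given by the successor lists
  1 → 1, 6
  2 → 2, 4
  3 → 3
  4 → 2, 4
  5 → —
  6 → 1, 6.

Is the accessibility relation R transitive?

Yes

Transitive: yes — every two-step R-path is closed by a direct edge.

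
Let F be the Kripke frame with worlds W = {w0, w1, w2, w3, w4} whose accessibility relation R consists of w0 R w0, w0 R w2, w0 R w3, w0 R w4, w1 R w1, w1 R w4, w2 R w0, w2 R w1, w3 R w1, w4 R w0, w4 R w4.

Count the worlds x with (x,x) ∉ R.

2

Enumerating: w2, w3.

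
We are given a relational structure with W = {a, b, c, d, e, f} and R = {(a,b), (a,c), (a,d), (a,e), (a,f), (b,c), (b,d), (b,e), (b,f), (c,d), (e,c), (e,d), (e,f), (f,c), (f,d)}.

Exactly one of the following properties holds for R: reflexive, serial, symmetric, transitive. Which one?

Reflexive: no — a is not related to itself.
Serial: no — d has no R-successor.
Symmetric: no — a R b but not b R a.
Transitive: yes — every two-step R-path is closed by a direct edge.
Only transitive holds.

transitive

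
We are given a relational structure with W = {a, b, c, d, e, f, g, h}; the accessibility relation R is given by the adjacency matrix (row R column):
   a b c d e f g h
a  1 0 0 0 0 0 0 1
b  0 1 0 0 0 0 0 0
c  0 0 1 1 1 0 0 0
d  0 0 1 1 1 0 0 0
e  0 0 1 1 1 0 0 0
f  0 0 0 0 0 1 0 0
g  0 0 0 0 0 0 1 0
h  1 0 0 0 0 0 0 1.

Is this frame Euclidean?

Yes

Euclidean: yes — any two successors of a common world are R-related.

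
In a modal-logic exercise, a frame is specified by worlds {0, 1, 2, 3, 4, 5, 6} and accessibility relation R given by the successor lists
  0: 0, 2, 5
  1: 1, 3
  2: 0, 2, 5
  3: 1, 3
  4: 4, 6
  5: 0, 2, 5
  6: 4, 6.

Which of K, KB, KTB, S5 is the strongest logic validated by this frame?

S5

Symmetric (axiom B): yes — every pair in R has its reverse in R.
Reflexive (axiom T): yes — every world is R-related to itself.
Euclidean (axiom 5): yes — any two successors of a common world are R-related.
So F validates K, KB, KTB, S5. The strongest is S5.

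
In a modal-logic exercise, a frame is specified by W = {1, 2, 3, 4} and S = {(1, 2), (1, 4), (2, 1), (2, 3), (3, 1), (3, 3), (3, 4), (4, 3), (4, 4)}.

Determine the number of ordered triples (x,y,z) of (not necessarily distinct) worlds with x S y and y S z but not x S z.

8

Enumerating: (1,2,1), (1,2,3), (1,4,3), (2,1,2), (2,1,4), (2,3,4), (3,1,2), (4,3,1).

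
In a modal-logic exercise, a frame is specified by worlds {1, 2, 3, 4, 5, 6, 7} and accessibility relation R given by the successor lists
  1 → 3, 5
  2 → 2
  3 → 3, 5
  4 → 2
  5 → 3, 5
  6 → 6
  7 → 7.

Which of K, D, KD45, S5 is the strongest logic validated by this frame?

KD45

Serial (axiom D): yes — every world has a successor (e.g. 1 R 3).
Euclidean (axiom 5): yes — any two successors of a common world are R-related.
Transitive (axiom 4): yes — every two-step R-path is closed by a direct edge.
Reflexive (axiom T): no — 1 is not related to itself.
So F validates K, D, KD45; S5 would additionally require R to be reflexive. The strongest is KD45.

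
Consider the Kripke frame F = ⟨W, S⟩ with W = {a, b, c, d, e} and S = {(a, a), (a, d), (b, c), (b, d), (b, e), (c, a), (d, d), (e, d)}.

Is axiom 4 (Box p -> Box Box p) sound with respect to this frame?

No

The schema 4 characterises exactly the transitive frames.
Transitive: no — b S c and c S a, but not b S a.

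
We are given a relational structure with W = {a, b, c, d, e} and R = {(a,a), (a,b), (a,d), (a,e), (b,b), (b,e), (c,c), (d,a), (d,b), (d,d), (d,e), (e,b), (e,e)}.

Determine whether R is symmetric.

No

Symmetric: no — a R b but not b R a.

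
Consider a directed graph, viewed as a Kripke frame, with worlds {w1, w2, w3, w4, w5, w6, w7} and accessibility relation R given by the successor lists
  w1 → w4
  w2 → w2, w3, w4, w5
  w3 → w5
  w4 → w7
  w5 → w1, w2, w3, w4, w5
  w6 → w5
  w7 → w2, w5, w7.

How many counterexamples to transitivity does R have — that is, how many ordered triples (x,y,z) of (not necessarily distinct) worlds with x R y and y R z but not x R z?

Enumerating: (w1,w4,w7), (w2,w4,w7), (w2,w5,w1), (w3,w5,w1), (w3,w5,w2), (w3,w5,w3), (w3,w5,w4), (w4,w7,w2), (w4,w7,w5), (w5,w4,w7), (w6,w5,w1), (w6,w5,w2), … and 7 more.
Total: 19.

19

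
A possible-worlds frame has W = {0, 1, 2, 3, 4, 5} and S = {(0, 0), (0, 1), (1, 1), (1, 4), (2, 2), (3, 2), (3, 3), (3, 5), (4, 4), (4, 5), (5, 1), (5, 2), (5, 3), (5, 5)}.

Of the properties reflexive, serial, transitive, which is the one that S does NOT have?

transitive

Reflexive: yes — every world is S-related to itself.
Serial: yes — every world has a successor (e.g. 0 S 0).
Transitive: no — 0 S 1 and 1 S 4, but not 0 S 4.
Only transitive fails.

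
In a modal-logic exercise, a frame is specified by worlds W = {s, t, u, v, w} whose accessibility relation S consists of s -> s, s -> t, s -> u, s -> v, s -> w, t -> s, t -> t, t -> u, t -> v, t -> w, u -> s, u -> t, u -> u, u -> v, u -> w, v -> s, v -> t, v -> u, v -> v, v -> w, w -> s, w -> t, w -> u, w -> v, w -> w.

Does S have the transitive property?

Transitive: yes — every two-step S-path is closed by a direct edge.

Yes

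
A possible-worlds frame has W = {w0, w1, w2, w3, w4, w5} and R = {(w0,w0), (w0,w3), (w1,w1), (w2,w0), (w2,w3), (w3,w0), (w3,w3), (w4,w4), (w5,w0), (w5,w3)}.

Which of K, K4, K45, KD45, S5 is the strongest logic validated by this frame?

Transitive (axiom 4): yes — every two-step R-path is closed by a direct edge.
Euclidean (axiom 5): yes — any two successors of a common world are R-related.
Serial (axiom D): yes — every world has a successor (e.g. w0 R w0).
Reflexive (axiom T): no — w2 is not related to itself.
So F validates K, K4, K45, KD45; S5 would additionally require R to be reflexive. The strongest is KD45.

KD45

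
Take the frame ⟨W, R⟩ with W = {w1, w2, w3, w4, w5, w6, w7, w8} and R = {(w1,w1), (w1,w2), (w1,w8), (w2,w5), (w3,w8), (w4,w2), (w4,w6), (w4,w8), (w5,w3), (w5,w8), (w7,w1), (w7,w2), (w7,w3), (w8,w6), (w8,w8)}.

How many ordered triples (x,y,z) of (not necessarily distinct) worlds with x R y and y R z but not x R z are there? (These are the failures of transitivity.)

Enumerating: (w1,w2,w5), (w1,w8,w6), (w2,w5,w3), (w2,w5,w8), (w3,w8,w6), (w4,w2,w5), (w5,w8,w6), (w7,w1,w8), (w7,w2,w5), (w7,w3,w8).

10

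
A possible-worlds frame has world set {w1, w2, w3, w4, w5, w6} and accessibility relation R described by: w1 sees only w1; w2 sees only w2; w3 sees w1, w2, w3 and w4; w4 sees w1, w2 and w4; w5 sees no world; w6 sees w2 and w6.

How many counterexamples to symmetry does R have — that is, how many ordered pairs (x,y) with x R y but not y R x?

Enumerating: (w3,w1), (w3,w2), (w3,w4), (w4,w1), (w4,w2), (w6,w2).

6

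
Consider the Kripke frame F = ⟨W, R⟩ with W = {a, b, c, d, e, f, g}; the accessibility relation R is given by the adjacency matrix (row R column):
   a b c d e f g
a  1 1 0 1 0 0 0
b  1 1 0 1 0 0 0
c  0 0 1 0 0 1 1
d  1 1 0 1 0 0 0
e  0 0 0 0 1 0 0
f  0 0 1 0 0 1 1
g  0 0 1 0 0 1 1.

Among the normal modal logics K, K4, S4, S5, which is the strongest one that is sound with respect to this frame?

S5

Transitive (axiom 4): yes — every two-step R-path is closed by a direct edge.
Reflexive (axiom T): yes — every world is R-related to itself.
Euclidean (axiom 5): yes — any two successors of a common world are R-related.
So F validates K, K4, S4, S5. The strongest is S5.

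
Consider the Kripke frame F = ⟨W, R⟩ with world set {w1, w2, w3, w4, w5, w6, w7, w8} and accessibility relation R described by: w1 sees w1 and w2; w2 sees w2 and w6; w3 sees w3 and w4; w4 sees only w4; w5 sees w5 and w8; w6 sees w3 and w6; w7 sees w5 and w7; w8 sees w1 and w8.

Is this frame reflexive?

Reflexive: yes — every world is R-related to itself.

Yes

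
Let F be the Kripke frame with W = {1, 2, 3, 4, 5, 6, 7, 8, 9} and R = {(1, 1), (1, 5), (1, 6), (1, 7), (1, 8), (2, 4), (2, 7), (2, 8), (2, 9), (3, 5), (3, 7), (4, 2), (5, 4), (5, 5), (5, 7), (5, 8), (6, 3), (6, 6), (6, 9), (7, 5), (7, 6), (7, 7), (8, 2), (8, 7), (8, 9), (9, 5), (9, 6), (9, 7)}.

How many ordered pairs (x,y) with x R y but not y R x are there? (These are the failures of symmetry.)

Enumerating: (1,5), (1,6), (1,7), (1,8), (2,7), (2,9), (3,5), (3,7), (5,4), (5,8), (6,3), (7,6), (8,7), (8,9), (9,5), (9,7).

16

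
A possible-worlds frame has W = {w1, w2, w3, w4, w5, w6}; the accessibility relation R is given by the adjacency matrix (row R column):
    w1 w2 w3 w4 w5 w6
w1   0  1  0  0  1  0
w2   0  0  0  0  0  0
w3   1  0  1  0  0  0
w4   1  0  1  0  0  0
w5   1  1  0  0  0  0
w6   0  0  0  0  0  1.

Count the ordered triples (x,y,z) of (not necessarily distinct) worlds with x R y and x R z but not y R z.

Enumerating: (w1,w2,w2), (w1,w2,w5), (w1,w5,w5), (w3,w1,w1), (w3,w1,w3), (w4,w1,w1), (w4,w1,w3), (w5,w1,w1), (w5,w2,w1), (w5,w2,w2).

10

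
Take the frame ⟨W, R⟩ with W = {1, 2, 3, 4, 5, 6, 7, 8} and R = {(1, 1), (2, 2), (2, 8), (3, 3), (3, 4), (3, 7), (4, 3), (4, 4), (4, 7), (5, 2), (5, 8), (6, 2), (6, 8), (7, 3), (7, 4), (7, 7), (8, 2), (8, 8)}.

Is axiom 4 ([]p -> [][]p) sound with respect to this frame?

The schema 4 characterises exactly the transitive frames.
Transitive: yes — every two-step R-path is closed by a direct edge.

Yes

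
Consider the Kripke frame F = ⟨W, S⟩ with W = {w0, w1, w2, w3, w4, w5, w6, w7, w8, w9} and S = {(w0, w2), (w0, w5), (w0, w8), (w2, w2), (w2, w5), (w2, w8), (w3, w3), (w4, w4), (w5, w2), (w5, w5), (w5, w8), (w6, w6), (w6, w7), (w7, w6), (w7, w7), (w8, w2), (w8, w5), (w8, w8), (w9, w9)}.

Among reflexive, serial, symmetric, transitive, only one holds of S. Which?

Reflexive: no — w0 is not related to itself.
Serial: no — w1 has no S-successor.
Symmetric: no — w0 S w2 but not w2 S w0.
Transitive: yes — every two-step S-path is closed by a direct edge.
Only transitive holds.

transitive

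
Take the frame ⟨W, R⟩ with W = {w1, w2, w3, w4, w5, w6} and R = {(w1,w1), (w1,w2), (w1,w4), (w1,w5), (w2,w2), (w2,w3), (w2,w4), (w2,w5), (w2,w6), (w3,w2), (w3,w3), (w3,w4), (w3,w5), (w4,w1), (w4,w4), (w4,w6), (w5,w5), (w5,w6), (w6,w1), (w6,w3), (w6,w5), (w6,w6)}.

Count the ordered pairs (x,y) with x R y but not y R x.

Enumerating: (w1,w2), (w1,w5), (w2,w4), (w2,w5), (w2,w6), (w3,w4), (w3,w5), (w4,w6), (w6,w1), (w6,w3).

10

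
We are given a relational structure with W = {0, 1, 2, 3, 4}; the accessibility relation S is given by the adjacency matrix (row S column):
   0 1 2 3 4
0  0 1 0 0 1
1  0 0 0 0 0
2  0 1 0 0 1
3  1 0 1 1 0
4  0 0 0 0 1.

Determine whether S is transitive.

No

Transitive: no — 3 S 0 and 0 S 1, but not 3 S 1.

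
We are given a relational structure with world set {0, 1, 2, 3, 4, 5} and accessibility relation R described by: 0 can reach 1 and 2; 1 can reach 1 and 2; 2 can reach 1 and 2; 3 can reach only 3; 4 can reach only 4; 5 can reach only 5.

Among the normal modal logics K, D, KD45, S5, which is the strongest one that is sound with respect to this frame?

KD45

Serial (axiom D): yes — every world has a successor (e.g. 0 R 1).
Euclidean (axiom 5): yes — any two successors of a common world are R-related.
Transitive (axiom 4): yes — every two-step R-path is closed by a direct edge.
Reflexive (axiom T): no — 0 is not related to itself.
So F validates K, D, KD45; S5 would additionally require R to be reflexive. The strongest is KD45.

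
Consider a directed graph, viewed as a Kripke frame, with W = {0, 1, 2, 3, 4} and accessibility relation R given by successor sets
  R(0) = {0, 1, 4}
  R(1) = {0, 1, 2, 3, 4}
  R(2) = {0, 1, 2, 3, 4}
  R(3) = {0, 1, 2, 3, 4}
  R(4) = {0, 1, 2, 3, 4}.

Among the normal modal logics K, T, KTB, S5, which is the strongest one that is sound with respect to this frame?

T

Reflexive (axiom T): yes — every world is R-related to itself.
Symmetric (axiom B): no — 2 R 0 but not 0 R 2.
Euclidean (axiom 5): no — 1 R 0 and 1 R 2, but not 0 R 2.
So F validates K, T; KTB would additionally require R to be symmetric. The strongest is T.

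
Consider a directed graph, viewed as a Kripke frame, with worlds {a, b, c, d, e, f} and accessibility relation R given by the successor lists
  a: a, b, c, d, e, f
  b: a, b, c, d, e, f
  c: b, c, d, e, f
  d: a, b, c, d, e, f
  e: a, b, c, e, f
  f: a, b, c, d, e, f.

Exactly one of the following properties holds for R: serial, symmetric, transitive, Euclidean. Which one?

Serial: yes — every world has a successor (e.g. a R a).
Symmetric: no — a R c but not c R a.
Transitive: no — c R b and b R a, but not c R a.
Euclidean: no — a R e and a R d, but not e R d.
Only serial holds.

serial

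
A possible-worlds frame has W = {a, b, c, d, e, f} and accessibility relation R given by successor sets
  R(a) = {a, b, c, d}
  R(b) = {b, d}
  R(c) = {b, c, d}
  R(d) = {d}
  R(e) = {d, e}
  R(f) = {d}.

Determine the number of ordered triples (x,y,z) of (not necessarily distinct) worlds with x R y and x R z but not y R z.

11

Enumerating: (a,b,a), (a,b,c), (a,c,a), (a,d,a), (a,d,b), (a,d,c), (b,d,b), (c,b,c), (c,d,b), (c,d,c), (e,d,e).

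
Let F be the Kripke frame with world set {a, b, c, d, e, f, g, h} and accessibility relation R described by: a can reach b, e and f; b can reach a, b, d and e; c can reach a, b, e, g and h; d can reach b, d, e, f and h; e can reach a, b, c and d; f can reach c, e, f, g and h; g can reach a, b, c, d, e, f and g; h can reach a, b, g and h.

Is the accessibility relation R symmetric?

Symmetric: no — a R f but not f R a.

No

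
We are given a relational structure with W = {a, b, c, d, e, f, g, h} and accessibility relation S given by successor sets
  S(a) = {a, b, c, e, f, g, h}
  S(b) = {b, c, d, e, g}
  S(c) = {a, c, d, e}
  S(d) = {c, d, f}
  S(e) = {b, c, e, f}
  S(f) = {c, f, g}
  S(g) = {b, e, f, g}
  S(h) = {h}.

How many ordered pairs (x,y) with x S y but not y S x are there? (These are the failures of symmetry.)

Enumerating: (a,b), (a,e), (a,f), (a,g), (a,h), (b,c), (b,d), (d,f), (e,f), (f,c), (g,e).

11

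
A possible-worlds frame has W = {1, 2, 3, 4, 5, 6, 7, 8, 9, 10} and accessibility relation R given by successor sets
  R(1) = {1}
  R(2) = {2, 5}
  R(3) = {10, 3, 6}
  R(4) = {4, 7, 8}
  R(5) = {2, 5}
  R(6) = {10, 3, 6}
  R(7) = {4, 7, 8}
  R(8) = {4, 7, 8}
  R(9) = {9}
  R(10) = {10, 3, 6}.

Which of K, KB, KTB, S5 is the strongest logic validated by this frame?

Symmetric (axiom B): yes — every pair in R has its reverse in R.
Reflexive (axiom T): yes — every world is R-related to itself.
Euclidean (axiom 5): yes — any two successors of a common world are R-related.
So F validates K, KB, KTB, S5. The strongest is S5.

S5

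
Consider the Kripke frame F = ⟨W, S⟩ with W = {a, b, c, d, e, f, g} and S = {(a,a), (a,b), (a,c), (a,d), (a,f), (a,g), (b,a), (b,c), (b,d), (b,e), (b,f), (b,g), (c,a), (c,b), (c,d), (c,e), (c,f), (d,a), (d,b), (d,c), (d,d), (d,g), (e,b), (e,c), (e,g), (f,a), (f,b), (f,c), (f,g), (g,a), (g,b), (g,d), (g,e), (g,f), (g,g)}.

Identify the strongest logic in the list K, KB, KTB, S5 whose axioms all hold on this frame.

KB

Symmetric (axiom B): yes — every pair in S has its reverse in S.
Reflexive (axiom T): no — b is not related to itself.
Euclidean (axiom 5): no — a S c and a S g, but not c S g.
So F validates K, KB; KTB would additionally require S to be reflexive. The strongest is KB.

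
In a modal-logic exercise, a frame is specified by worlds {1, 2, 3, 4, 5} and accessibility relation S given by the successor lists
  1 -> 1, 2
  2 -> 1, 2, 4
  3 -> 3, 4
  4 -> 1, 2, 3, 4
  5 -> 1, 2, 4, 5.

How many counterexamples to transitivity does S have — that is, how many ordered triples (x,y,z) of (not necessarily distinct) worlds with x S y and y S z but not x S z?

5

Enumerating: (1,2,4), (2,4,3), (3,4,1), (3,4,2), (5,4,3).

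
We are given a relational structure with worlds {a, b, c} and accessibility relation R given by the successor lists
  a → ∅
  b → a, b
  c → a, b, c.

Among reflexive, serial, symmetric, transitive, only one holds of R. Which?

transitive

Reflexive: no — a is not related to itself.
Serial: no — a has no R-successor.
Symmetric: no — b R a but not a R b.
Transitive: yes — every two-step R-path is closed by a direct edge.
Only transitive holds.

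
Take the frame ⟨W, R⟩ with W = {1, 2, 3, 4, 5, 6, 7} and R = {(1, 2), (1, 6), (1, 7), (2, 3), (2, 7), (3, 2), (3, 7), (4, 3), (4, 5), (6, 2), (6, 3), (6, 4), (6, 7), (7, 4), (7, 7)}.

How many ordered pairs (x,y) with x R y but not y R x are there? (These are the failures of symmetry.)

12

Enumerating: (1,2), (1,6), (1,7), (2,7), (3,7), (4,3), (4,5), (6,2), (6,3), (6,4), (6,7), (7,4).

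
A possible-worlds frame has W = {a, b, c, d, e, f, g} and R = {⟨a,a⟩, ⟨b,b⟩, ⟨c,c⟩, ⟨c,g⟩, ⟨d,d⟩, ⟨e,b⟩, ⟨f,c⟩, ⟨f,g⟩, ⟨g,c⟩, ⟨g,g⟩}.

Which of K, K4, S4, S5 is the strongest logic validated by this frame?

K4

Transitive (axiom 4): yes — every two-step R-path is closed by a direct edge.
Reflexive (axiom T): no — e is not related to itself.
Euclidean (axiom 5): yes — any two successors of a common world are R-related.
So F validates K, K4; S4 would additionally require R to be reflexive. The strongest is K4.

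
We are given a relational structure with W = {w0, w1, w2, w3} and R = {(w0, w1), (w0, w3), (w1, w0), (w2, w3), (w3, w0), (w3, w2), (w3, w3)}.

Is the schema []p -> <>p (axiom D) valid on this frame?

Yes

The schema D characterises exactly the serial frames.
Serial: yes — every world has a successor (e.g. w0 R w1).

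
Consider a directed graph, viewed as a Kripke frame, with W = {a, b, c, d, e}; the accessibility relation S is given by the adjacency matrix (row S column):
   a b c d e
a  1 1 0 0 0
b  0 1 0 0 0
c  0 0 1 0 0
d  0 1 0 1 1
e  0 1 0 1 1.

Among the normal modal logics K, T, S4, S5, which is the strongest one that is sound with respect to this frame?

Reflexive (axiom T): yes — every world is S-related to itself.
Transitive (axiom 4): yes — every two-step S-path is closed by a direct edge.
Euclidean (axiom 5): no — d S b and d S e, but not b S e.
So F validates K, T, S4; S5 would additionally require S to be Euclidean. The strongest is S4.

S4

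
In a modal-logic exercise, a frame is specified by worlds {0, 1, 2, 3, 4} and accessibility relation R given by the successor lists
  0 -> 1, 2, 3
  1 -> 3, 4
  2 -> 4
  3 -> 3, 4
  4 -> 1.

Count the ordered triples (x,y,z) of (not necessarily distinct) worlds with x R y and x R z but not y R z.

13

Enumerating: (0,1,1), (0,1,2), (0,2,1), (0,2,2), (0,2,3), (0,3,1), (0,3,2), (1,4,3), (1,4,4), (2,4,4), (3,4,3), (3,4,4), (4,1,1).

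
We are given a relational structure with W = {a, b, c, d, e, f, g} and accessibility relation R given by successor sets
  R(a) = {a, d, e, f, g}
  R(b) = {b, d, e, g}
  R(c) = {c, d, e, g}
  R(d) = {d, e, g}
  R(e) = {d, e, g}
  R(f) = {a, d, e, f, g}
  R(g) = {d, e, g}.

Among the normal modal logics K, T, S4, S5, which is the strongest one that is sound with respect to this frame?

S4

Reflexive (axiom T): yes — every world is R-related to itself.
Transitive (axiom 4): yes — every two-step R-path is closed by a direct edge.
Euclidean (axiom 5): no — a R d and a R f, but not d R f.
So F validates K, T, S4; S5 would additionally require R to be Euclidean. The strongest is S4.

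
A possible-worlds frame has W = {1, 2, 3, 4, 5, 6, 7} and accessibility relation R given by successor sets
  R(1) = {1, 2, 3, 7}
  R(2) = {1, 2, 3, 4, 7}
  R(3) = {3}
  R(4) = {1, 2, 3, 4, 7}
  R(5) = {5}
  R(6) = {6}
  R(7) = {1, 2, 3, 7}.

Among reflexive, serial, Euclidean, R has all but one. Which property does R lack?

Reflexive: yes — every world is R-related to itself.
Serial: yes — every world has a successor (e.g. 1 R 1).
Euclidean: no — 1 R 3 and 1 R 2, but not 3 R 2.
Only Euclidean fails.

Euclidean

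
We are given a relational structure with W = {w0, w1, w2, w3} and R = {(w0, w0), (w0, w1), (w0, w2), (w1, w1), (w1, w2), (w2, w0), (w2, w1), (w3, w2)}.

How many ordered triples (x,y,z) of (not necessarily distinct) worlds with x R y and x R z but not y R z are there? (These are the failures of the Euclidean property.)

Enumerating: (w0,w1,w0), (w0,w2,w2), (w1,w2,w2), (w2,w1,w0), (w3,w2,w2).

5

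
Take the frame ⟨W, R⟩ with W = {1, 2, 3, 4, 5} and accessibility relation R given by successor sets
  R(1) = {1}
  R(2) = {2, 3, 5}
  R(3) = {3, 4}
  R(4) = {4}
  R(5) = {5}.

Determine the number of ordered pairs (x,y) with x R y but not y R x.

Enumerating: (2,3), (2,5), (3,4).

3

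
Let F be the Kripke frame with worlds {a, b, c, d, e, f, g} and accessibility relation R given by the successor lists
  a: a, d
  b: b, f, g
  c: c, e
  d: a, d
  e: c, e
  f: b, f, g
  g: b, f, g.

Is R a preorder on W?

Yes

Reflexive: yes — every world is R-related to itself.
Transitive: yes — every two-step R-path is closed by a direct edge.
So R is a preorder.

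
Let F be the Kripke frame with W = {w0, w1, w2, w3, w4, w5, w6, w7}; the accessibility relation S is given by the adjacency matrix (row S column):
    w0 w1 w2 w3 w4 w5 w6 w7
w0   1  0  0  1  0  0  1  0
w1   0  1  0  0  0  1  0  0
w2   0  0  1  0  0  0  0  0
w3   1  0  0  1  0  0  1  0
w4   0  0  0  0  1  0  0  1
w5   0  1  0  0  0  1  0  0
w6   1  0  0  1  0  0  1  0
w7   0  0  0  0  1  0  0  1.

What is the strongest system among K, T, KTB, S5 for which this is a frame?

Reflexive (axiom T): yes — every world is S-related to itself.
Symmetric (axiom B): yes — every pair in S has its reverse in S.
Euclidean (axiom 5): yes — any two successors of a common world are S-related.
So F validates K, T, KTB, S5. The strongest is S5.

S5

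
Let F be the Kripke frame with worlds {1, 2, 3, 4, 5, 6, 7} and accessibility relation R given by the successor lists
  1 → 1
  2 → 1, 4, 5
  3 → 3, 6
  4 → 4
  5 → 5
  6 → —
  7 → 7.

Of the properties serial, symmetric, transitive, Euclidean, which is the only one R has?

transitive

Serial: no — 6 has no R-successor.
Symmetric: no — 2 R 1 but not 1 R 2.
Transitive: yes — every two-step R-path is closed by a direct edge.
Euclidean: no — 2 R 1 and 2 R 4, but not 1 R 4.
Only transitive holds.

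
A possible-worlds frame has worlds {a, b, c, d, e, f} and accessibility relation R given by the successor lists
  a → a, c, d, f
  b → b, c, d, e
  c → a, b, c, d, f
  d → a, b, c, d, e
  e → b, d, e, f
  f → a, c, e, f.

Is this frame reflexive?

Yes

Reflexive: yes — every world is R-related to itself.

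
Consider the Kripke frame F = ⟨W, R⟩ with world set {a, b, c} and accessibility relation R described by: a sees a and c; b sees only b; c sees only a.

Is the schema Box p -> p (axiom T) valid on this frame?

Axiom T corresponds to the accessibility relation being reflexive.
Reflexive: no — c is not related to itself.

No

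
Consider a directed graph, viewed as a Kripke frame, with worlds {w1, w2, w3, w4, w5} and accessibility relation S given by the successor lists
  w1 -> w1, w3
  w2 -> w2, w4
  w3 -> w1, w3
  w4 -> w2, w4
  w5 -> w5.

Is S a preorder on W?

Reflexive: yes — every world is S-related to itself.
Transitive: yes — every two-step S-path is closed by a direct edge.
So S is a preorder.

Yes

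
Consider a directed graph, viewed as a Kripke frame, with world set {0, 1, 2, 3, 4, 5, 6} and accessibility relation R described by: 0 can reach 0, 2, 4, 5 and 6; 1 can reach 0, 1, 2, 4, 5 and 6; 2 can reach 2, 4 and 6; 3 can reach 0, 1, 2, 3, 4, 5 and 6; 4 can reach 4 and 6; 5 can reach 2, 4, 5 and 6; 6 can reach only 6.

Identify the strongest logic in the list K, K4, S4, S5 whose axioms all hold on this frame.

S4

Transitive (axiom 4): yes — every two-step R-path is closed by a direct edge.
Reflexive (axiom T): yes — every world is R-related to itself.
Euclidean (axiom 5): no — 0 R 2 and 0 R 5, but not 2 R 5.
So F validates K, K4, S4; S5 would additionally require R to be Euclidean. The strongest is S4.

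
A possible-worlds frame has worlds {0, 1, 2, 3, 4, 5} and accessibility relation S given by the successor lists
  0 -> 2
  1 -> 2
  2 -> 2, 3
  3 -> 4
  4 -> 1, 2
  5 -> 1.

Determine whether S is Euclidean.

Euclidean: no — 4 S 2 and 4 S 1, but not 2 S 1.

No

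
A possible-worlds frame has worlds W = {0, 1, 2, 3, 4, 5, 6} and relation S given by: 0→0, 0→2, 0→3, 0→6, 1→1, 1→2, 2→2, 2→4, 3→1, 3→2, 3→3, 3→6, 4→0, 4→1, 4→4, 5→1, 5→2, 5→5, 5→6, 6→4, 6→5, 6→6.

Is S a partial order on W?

No

Reflexive: yes — every world is S-related to itself.
Transitive: no — 0 S 2 and 2 S 4, but not 0 S 4.
Antisymmetric: no — 5 S 6 and 6 S 5 with 5 ≠ 6.
So S is not a partial order.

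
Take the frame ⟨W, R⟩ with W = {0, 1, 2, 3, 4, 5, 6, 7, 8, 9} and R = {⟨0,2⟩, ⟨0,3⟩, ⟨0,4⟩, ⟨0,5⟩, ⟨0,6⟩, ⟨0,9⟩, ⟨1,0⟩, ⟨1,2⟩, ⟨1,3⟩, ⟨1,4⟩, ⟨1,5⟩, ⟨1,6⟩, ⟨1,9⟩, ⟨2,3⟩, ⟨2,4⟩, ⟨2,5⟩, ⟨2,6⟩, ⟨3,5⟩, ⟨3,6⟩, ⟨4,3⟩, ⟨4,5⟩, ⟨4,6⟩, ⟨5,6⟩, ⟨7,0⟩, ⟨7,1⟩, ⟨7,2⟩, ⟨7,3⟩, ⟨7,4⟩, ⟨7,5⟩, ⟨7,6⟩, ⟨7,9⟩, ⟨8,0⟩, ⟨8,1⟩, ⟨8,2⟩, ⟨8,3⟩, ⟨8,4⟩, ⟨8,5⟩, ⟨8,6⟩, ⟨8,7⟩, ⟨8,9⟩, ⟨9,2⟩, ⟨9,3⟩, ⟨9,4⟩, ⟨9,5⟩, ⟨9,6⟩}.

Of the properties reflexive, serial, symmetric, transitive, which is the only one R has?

Reflexive: no — 0 is not related to itself.
Serial: no — 6 has no R-successor.
Symmetric: no — 0 R 2 but not 2 R 0.
Transitive: yes — every two-step R-path is closed by a direct edge.
Only transitive holds.

transitive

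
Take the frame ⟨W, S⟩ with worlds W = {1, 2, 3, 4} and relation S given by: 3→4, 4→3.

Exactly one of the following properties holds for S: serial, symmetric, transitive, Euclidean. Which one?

symmetric

Serial: no — 1 has no S-successor.
Symmetric: yes — every pair in S has its reverse in S.
Transitive: no — 3 S 4 and 4 S 3, but not 3 S 3.
Euclidean: no — 3 S 4 and 3 S 4, but not 4 S 4.
Only symmetric holds.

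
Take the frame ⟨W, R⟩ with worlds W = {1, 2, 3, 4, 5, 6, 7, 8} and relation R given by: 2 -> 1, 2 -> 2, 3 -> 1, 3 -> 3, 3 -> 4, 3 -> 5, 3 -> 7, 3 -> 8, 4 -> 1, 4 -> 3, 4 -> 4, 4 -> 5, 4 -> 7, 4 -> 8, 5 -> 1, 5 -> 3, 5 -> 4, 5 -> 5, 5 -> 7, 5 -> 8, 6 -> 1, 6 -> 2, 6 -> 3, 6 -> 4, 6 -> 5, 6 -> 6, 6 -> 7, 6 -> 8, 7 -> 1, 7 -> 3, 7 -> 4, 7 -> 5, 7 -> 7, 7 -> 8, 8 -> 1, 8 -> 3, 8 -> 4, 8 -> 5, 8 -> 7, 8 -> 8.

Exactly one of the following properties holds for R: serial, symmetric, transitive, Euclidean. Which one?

Serial: no — 1 has no R-successor.
Symmetric: no — 2 R 1 but not 1 R 2.
Transitive: yes — every two-step R-path is closed by a direct edge.
Euclidean: no — 3 R 1 and 3 R 4, but not 1 R 4.
Only transitive holds.

transitive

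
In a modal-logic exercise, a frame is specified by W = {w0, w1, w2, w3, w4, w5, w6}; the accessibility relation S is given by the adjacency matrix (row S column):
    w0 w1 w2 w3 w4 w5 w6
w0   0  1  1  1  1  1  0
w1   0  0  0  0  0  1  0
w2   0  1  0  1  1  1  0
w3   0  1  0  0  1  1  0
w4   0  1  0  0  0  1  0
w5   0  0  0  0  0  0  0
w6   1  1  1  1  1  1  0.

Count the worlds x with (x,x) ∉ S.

7

Enumerating: w0, w1, w2, w3, w4, w5, w6.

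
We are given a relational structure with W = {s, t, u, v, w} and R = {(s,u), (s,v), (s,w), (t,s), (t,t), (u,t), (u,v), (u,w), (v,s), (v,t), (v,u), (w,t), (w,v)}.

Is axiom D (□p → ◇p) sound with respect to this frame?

Yes

By correspondence theory, D is valid on a frame iff R is serial.
Serial: yes — every world has a successor (e.g. s R u).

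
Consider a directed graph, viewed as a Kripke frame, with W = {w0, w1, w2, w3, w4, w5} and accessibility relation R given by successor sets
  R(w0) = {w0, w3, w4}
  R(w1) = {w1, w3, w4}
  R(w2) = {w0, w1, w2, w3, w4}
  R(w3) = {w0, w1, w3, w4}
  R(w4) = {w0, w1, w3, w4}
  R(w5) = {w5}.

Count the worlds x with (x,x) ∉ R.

0

R is reflexive; there are no such worlds.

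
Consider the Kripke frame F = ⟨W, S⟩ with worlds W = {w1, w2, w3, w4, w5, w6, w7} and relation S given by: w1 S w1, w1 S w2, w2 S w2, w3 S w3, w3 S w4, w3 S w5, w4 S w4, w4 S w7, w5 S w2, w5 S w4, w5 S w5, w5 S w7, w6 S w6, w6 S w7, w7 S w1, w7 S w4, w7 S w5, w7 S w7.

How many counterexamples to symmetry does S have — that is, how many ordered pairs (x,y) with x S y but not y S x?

Enumerating: (w1,w2), (w3,w4), (w3,w5), (w5,w2), (w5,w4), (w6,w7), (w7,w1).

7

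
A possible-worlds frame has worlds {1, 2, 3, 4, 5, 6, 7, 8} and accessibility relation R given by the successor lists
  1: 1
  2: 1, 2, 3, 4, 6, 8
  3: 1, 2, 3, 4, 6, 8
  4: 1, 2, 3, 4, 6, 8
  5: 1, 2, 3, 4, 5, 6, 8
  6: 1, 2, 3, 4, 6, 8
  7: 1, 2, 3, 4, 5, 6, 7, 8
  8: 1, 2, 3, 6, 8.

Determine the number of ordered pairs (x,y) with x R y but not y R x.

19

Enumerating: (2,1), (3,1), (4,1), (4,8), (5,1), (5,2), (5,3), (5,4), (5,6), (5,8), (6,1), (7,1), … and 7 more.
Total: 19.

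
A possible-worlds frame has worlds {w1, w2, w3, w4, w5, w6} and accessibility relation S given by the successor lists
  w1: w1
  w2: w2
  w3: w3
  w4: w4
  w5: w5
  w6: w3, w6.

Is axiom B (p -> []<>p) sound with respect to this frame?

No

Axiom B corresponds to the accessibility relation being symmetric.
Symmetric: no — w6 S w3 but not w3 S w6.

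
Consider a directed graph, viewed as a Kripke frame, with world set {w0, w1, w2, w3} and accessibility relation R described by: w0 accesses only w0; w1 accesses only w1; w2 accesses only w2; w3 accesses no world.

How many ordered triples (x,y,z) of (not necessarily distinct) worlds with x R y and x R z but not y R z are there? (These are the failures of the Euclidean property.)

0

R is Euclidean; there are no such tuples.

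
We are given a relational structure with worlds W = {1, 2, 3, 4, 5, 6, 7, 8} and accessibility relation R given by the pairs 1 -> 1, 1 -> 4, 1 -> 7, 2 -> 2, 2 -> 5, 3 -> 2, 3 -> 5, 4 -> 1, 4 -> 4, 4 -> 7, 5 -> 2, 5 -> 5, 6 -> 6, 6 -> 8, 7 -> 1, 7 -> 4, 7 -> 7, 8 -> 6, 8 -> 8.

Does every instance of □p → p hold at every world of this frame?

No

Axiom T corresponds to the accessibility relation being reflexive.
Reflexive: no — 3 is not related to itself.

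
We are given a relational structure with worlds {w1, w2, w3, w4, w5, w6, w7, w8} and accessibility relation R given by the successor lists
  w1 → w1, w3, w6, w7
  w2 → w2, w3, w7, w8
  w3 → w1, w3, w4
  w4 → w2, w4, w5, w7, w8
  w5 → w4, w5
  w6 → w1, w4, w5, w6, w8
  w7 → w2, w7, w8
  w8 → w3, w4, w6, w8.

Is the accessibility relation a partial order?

No

Reflexive: yes — every world is R-related to itself.
Transitive: no — w1 R w3 and w3 R w4, but not w1 R w4.
Antisymmetric: no — w1 R w3 and w3 R w1 with w1 ≠ w3.
So R is not a partial order.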